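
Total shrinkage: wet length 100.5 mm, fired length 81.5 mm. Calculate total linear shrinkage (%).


TS = (100.5 - 81.5) / 100.5 * 100 = 18.91%

18.91


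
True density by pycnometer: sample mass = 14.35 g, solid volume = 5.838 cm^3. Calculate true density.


TD = 14.35 / 5.838 = 2.458 g/cm^3

2.458


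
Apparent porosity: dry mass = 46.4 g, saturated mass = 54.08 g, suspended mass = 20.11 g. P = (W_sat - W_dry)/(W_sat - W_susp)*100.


P = (54.08 - 46.4) / (54.08 - 20.11) * 100 = 7.68 / 33.97 * 100 = 22.6%

22.6


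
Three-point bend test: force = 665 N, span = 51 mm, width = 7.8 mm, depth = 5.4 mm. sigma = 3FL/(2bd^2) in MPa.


sigma = 3*665*51/(2*7.8*5.4^2) = 223.7 MPa

223.7


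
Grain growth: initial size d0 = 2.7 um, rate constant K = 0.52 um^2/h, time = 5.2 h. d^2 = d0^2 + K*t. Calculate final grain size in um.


d^2 = 2.7^2 + 0.52*5.2 = 9.994
d = sqrt(9.994) = 3.16 um

3.16


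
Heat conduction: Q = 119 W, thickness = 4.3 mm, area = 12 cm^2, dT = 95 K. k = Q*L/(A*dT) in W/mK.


k = 119*4.3/1000/(12/10000*95) = 4.49 W/mK

4.49


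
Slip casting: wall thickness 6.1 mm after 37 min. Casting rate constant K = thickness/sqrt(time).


K = 6.1 / sqrt(37) = 6.1 / 6.0828 = 1.003 mm/min^0.5

1.003


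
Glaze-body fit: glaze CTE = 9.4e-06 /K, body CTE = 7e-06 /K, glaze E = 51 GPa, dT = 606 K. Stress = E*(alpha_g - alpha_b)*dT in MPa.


Stress = 51*1000*(9.4e-06 - 7e-06)*606 = 74.2 MPa

74.2


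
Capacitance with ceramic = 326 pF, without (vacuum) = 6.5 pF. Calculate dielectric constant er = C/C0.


er = 326 / 6.5 = 50.15

50.15


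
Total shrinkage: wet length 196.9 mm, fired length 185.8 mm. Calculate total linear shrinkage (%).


TS = (196.9 - 185.8) / 196.9 * 100 = 5.64%

5.64


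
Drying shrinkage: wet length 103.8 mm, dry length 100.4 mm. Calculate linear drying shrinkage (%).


DS = (103.8 - 100.4) / 103.8 * 100 = 3.28%

3.28


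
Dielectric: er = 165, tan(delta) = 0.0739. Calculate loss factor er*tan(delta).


Loss = 165 * 0.0739 = 12.194

12.194


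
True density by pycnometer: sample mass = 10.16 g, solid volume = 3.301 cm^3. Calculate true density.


TD = 10.16 / 3.301 = 3.078 g/cm^3

3.078


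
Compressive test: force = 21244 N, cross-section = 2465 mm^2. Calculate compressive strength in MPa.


CS = 21244 / 2465 = 8.6 MPa

8.6


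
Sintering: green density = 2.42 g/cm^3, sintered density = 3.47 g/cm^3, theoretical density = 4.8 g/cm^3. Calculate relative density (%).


Relative = 3.47 / 4.8 * 100 = 72.3%

72.3


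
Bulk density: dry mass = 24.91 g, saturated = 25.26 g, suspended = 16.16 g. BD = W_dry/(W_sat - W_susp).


BD = 24.91 / (25.26 - 16.16) = 24.91 / 9.1 = 2.737 g/cm^3

2.737


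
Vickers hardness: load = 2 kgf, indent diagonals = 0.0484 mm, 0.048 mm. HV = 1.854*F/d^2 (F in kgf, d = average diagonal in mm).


d_avg = (0.0484+0.048)/2 = 0.0482 mm
HV = 1.854*2/0.0482^2 = 1596

1596


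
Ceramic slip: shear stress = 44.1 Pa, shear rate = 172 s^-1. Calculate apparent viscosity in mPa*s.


eta = tau/gamma * 1000 = 44.1/172 * 1000 = 256.4 mPa*s

256.4


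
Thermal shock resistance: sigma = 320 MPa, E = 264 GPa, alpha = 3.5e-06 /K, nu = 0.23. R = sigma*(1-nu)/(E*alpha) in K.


R = 320*(1-0.23)/(264*1000*3.5e-06) = 267 K

267


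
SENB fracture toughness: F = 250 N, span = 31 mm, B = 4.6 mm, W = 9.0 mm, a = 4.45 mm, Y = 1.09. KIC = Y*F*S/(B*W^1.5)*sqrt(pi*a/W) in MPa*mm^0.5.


KIC = 1.09*250*31/(4.6*9.0^1.5)*sqrt(pi*4.45/9.0) = 84.77

84.77


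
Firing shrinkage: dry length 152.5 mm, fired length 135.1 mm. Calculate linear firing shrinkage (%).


FS = (152.5 - 135.1) / 152.5 * 100 = 11.41%

11.41


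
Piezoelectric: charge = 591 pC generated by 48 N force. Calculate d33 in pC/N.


d33 = 591 / 48 = 12.3 pC/N

12.3


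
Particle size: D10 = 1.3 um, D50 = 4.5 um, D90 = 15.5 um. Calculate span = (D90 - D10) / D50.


Span = (15.5 - 1.3) / 4.5 = 14.2 / 4.5 = 3.156

3.156


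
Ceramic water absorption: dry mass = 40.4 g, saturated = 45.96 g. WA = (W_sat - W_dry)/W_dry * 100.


WA = (45.96 - 40.4) / 40.4 * 100 = 13.76%

13.76


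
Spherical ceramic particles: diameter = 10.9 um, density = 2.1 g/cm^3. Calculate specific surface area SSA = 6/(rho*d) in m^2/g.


SSA = 6 / (2.1 * 10.9) = 0.262 m^2/g

0.262


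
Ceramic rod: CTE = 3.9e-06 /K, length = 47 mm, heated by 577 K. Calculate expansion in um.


dL = 3.9e-06 * 47 * 577 * 1000 = 105.764 um

105.764


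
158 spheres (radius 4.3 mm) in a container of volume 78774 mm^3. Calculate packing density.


V_sphere = 4/3*pi*4.3^3 = 333.0381 mm^3
Total V = 158*333.0381 = 52620.0198 mm^3
PD = 52620.0198 / 78774 = 0.668

0.668


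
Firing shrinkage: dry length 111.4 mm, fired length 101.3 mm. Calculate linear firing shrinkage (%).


FS = (111.4 - 101.3) / 111.4 * 100 = 9.07%

9.07


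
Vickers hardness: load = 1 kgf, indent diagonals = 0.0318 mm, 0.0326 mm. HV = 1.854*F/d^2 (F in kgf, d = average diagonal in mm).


d_avg = (0.0318+0.0326)/2 = 0.0322 mm
HV = 1.854*1/0.0322^2 = 1788

1788


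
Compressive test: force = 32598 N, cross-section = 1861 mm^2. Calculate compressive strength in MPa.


CS = 32598 / 1861 = 17.5 MPa

17.5


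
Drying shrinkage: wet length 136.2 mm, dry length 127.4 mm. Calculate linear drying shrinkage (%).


DS = (136.2 - 127.4) / 136.2 * 100 = 6.46%

6.46


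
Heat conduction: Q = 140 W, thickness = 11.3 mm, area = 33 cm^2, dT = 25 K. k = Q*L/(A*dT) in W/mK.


k = 140*11.3/1000/(33/10000*25) = 19.18 W/mK

19.18


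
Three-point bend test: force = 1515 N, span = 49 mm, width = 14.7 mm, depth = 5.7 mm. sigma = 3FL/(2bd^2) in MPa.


sigma = 3*1515*49/(2*14.7*5.7^2) = 233.1 MPa

233.1


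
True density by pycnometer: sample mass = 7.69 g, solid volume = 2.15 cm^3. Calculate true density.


TD = 7.69 / 2.15 = 3.577 g/cm^3

3.577


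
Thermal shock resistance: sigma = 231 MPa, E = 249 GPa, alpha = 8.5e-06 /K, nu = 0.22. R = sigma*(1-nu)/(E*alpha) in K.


R = 231*(1-0.22)/(249*1000*8.5e-06) = 85 K

85


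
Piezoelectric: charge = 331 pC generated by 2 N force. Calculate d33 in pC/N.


d33 = 331 / 2 = 165.5 pC/N

165.5


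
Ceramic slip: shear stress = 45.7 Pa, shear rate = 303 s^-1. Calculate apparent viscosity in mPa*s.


eta = tau/gamma * 1000 = 45.7/303 * 1000 = 150.8 mPa*s

150.8


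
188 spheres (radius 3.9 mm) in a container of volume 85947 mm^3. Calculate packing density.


V_sphere = 4/3*pi*3.9^3 = 248.4748 mm^3
Total V = 188*248.4748 = 46713.2624 mm^3
PD = 46713.2624 / 85947 = 0.544

0.544


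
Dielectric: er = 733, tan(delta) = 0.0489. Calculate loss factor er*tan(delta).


Loss = 733 * 0.0489 = 35.844

35.844


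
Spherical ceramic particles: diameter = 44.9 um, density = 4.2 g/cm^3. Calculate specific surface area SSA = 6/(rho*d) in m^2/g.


SSA = 6 / (4.2 * 44.9) = 0.032 m^2/g

0.032


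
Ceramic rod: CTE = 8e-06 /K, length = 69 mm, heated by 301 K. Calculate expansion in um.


dL = 8e-06 * 69 * 301 * 1000 = 166.152 um

166.152


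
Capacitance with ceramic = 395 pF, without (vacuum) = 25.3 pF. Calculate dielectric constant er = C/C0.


er = 395 / 25.3 = 15.61

15.61


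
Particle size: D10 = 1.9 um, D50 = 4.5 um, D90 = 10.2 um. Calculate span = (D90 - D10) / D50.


Span = (10.2 - 1.9) / 4.5 = 8.3 / 4.5 = 1.844

1.844


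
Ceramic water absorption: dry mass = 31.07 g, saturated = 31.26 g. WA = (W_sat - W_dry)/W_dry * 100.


WA = (31.26 - 31.07) / 31.07 * 100 = 0.61%

0.61


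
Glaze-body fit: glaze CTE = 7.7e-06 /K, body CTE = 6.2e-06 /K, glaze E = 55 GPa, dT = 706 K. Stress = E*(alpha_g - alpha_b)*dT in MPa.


Stress = 55*1000*(7.7e-06 - 6.2e-06)*706 = 58.2 MPa

58.2


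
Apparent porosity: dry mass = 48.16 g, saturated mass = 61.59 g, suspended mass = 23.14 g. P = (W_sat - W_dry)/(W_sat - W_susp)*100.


P = (61.59 - 48.16) / (61.59 - 23.14) * 100 = 13.43 / 38.45 * 100 = 34.9%

34.9


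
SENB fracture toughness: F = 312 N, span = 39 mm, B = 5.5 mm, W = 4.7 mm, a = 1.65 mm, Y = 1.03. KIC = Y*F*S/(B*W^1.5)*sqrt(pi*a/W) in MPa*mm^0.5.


KIC = 1.03*312*39/(5.5*4.7^1.5)*sqrt(pi*1.65/4.7) = 234.86

234.86


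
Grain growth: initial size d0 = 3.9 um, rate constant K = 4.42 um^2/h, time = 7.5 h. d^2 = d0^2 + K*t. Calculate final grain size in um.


d^2 = 3.9^2 + 4.42*7.5 = 48.36
d = sqrt(48.36) = 6.95 um

6.95


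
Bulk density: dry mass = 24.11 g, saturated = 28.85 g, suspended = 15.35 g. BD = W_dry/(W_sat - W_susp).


BD = 24.11 / (28.85 - 15.35) = 24.11 / 13.5 = 1.786 g/cm^3

1.786


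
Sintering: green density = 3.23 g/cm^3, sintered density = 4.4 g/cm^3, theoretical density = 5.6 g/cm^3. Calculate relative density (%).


Relative = 4.4 / 5.6 * 100 = 78.6%

78.6


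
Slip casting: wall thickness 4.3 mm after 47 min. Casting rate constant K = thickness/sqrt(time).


K = 4.3 / sqrt(47) = 4.3 / 6.8557 = 0.627 mm/min^0.5

0.627


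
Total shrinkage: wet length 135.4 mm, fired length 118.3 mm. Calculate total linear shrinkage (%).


TS = (135.4 - 118.3) / 135.4 * 100 = 12.63%

12.63


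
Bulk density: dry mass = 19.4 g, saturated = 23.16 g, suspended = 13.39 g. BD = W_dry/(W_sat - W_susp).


BD = 19.4 / (23.16 - 13.39) = 19.4 / 9.77 = 1.986 g/cm^3

1.986


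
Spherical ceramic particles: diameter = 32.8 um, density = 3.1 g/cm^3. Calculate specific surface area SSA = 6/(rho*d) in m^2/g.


SSA = 6 / (3.1 * 32.8) = 0.059 m^2/g

0.059


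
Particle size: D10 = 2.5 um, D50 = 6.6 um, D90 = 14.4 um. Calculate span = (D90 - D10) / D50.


Span = (14.4 - 2.5) / 6.6 = 11.9 / 6.6 = 1.803

1.803


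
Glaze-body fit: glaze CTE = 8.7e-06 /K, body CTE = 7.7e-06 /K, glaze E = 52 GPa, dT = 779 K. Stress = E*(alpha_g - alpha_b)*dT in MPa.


Stress = 52*1000*(8.7e-06 - 7.7e-06)*779 = 40.5 MPa

40.5


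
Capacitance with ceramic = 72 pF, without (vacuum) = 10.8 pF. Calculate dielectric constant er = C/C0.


er = 72 / 10.8 = 6.67

6.67


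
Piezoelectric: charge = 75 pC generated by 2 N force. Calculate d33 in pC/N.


d33 = 75 / 2 = 37.5 pC/N

37.5


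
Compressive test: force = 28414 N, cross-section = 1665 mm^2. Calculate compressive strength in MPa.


CS = 28414 / 1665 = 17.1 MPa

17.1


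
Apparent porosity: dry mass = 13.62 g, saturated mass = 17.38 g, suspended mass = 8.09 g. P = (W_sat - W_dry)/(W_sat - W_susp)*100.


P = (17.38 - 13.62) / (17.38 - 8.09) * 100 = 3.76 / 9.29 * 100 = 40.5%

40.5


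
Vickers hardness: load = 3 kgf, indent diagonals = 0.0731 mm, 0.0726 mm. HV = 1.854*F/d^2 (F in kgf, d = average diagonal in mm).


d_avg = (0.0731+0.0726)/2 = 0.07285 mm
HV = 1.854*3/0.07285^2 = 1048

1048


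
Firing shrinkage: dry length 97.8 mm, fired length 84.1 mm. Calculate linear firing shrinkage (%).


FS = (97.8 - 84.1) / 97.8 * 100 = 14.01%

14.01


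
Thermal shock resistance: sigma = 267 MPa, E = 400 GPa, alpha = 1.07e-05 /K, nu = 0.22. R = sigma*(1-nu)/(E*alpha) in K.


R = 267*(1-0.22)/(400*1000*1.07e-05) = 49 K

49


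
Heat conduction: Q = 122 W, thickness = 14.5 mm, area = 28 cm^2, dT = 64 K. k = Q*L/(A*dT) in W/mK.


k = 122*14.5/1000/(28/10000*64) = 9.87 W/mK

9.87


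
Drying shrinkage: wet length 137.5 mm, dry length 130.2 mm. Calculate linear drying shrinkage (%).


DS = (137.5 - 130.2) / 137.5 * 100 = 5.31%

5.31


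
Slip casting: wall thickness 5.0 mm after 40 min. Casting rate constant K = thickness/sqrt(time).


K = 5.0 / sqrt(40) = 5.0 / 6.3246 = 0.791 mm/min^0.5

0.791


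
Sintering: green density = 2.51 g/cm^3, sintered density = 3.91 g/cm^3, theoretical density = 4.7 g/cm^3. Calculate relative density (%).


Relative = 3.91 / 4.7 * 100 = 83.2%

83.2


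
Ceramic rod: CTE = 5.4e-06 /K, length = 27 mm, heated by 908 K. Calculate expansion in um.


dL = 5.4e-06 * 27 * 908 * 1000 = 132.386 um

132.386


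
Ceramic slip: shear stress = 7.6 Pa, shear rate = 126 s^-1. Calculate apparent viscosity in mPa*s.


eta = tau/gamma * 1000 = 7.6/126 * 1000 = 60.3 mPa*s

60.3


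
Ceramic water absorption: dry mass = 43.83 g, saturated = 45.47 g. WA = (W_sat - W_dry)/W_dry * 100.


WA = (45.47 - 43.83) / 43.83 * 100 = 3.74%

3.74


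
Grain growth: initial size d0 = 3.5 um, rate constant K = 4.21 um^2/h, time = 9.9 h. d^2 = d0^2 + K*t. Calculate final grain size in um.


d^2 = 3.5^2 + 4.21*9.9 = 53.929
d = sqrt(53.929) = 7.34 um

7.34


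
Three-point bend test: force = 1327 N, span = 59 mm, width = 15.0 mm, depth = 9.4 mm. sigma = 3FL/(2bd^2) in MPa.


sigma = 3*1327*59/(2*15.0*9.4^2) = 88.6 MPa

88.6


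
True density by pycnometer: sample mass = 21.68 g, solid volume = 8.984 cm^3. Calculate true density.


TD = 21.68 / 8.984 = 2.413 g/cm^3

2.413


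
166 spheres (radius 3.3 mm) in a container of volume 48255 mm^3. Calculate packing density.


V_sphere = 4/3*pi*3.3^3 = 150.5326 mm^3
Total V = 166*150.5326 = 24988.4116 mm^3
PD = 24988.4116 / 48255 = 0.518

0.518


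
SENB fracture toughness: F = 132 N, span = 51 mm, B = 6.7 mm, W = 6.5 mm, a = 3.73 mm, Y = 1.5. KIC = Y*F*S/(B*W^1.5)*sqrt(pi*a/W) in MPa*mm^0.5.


KIC = 1.5*132*51/(6.7*6.5^1.5)*sqrt(pi*3.73/6.5) = 122.11

122.11


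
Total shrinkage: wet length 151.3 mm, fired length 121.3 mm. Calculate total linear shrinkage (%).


TS = (151.3 - 121.3) / 151.3 * 100 = 19.83%

19.83


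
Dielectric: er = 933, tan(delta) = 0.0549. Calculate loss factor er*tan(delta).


Loss = 933 * 0.0549 = 51.222

51.222


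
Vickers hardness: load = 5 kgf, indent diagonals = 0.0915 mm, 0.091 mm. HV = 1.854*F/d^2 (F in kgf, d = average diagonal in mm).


d_avg = (0.0915+0.091)/2 = 0.09125 mm
HV = 1.854*5/0.09125^2 = 1113

1113


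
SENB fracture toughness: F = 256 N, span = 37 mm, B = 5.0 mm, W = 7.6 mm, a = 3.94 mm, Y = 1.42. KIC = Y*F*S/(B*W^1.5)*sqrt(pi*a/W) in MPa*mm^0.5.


KIC = 1.42*256*37/(5.0*7.6^1.5)*sqrt(pi*3.94/7.6) = 163.85

163.85


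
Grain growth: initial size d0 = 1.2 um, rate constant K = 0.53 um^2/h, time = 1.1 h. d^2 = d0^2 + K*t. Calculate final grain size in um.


d^2 = 1.2^2 + 0.53*1.1 = 2.023
d = sqrt(2.023) = 1.42 um

1.42


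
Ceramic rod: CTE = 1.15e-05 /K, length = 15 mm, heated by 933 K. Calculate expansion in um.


dL = 1.15e-05 * 15 * 933 * 1000 = 160.943 um

160.943


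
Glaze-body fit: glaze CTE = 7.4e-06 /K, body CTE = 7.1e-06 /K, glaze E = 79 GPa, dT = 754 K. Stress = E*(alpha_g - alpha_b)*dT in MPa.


Stress = 79*1000*(7.4e-06 - 7.1e-06)*754 = 17.9 MPa

17.9


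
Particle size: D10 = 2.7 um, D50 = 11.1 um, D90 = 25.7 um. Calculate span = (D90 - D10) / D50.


Span = (25.7 - 2.7) / 11.1 = 23.0 / 11.1 = 2.072

2.072


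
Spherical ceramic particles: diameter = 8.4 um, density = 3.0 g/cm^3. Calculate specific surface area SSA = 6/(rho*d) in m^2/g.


SSA = 6 / (3.0 * 8.4) = 0.238 m^2/g

0.238


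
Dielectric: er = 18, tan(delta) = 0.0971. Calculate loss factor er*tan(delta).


Loss = 18 * 0.0971 = 1.748

1.748


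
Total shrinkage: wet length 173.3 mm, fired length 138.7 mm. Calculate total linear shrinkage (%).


TS = (173.3 - 138.7) / 173.3 * 100 = 19.97%

19.97


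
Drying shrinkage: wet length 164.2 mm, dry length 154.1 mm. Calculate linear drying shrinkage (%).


DS = (164.2 - 154.1) / 164.2 * 100 = 6.15%

6.15


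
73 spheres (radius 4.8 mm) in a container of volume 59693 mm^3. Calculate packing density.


V_sphere = 4/3*pi*4.8^3 = 463.2467 mm^3
Total V = 73*463.2467 = 33817.0091 mm^3
PD = 33817.0091 / 59693 = 0.567

0.567


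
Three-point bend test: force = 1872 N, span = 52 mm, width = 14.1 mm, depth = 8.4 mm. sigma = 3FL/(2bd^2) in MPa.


sigma = 3*1872*52/(2*14.1*8.4^2) = 146.8 MPa

146.8


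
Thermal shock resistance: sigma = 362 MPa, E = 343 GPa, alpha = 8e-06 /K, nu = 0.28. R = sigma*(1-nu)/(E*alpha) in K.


R = 362*(1-0.28)/(343*1000*8e-06) = 95 K

95


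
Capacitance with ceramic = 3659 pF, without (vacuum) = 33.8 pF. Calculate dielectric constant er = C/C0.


er = 3659 / 33.8 = 108.25

108.25


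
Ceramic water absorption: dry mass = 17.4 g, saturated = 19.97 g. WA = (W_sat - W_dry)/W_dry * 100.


WA = (19.97 - 17.4) / 17.4 * 100 = 14.77%

14.77


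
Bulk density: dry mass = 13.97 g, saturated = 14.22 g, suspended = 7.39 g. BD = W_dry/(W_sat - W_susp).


BD = 13.97 / (14.22 - 7.39) = 13.97 / 6.83 = 2.045 g/cm^3

2.045


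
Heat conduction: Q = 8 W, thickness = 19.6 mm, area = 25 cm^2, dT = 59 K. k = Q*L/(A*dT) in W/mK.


k = 8*19.6/1000/(25/10000*59) = 1.06 W/mK

1.06


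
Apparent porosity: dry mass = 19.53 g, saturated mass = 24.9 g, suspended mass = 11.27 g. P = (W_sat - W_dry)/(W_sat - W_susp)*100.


P = (24.9 - 19.53) / (24.9 - 11.27) * 100 = 5.37 / 13.63 * 100 = 39.4%

39.4


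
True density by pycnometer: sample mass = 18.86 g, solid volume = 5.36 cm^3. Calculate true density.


TD = 18.86 / 5.36 = 3.519 g/cm^3

3.519


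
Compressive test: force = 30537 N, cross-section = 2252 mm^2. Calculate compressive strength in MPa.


CS = 30537 / 2252 = 13.6 MPa

13.6


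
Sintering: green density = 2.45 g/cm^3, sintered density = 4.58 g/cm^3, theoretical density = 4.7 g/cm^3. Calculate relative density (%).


Relative = 4.58 / 4.7 * 100 = 97.4%

97.4


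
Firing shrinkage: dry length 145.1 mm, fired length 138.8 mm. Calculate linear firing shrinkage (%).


FS = (145.1 - 138.8) / 145.1 * 100 = 4.34%

4.34


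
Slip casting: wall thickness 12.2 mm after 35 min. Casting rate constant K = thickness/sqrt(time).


K = 12.2 / sqrt(35) = 12.2 / 5.9161 = 2.062 mm/min^0.5

2.062


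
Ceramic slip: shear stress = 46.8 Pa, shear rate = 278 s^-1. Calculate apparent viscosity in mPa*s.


eta = tau/gamma * 1000 = 46.8/278 * 1000 = 168.3 mPa*s

168.3


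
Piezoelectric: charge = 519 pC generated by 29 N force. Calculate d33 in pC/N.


d33 = 519 / 29 = 17.9 pC/N

17.9


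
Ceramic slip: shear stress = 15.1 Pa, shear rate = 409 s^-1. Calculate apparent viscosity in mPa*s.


eta = tau/gamma * 1000 = 15.1/409 * 1000 = 36.9 mPa*s

36.9


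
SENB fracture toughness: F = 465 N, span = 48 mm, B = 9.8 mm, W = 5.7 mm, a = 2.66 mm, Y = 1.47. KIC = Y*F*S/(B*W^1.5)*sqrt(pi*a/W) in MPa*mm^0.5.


KIC = 1.47*465*48/(9.8*5.7^1.5)*sqrt(pi*2.66/5.7) = 297.89

297.89


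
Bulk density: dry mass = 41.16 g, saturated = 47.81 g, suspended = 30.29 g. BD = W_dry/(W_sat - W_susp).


BD = 41.16 / (47.81 - 30.29) = 41.16 / 17.52 = 2.349 g/cm^3

2.349


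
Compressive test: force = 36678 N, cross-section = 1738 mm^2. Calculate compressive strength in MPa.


CS = 36678 / 1738 = 21.1 MPa

21.1


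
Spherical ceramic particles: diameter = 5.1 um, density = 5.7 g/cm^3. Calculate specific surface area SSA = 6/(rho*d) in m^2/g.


SSA = 6 / (5.7 * 5.1) = 0.206 m^2/g

0.206


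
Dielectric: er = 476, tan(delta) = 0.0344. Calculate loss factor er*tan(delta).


Loss = 476 * 0.0344 = 16.374

16.374


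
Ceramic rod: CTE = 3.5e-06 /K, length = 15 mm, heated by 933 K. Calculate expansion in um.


dL = 3.5e-06 * 15 * 933 * 1000 = 48.983 um

48.983


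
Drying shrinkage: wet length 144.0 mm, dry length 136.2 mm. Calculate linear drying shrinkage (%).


DS = (144.0 - 136.2) / 144.0 * 100 = 5.42%

5.42


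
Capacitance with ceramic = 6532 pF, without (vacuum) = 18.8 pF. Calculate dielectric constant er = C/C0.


er = 6532 / 18.8 = 347.45

347.45


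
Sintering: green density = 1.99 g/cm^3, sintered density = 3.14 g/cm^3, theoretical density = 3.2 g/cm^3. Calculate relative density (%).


Relative = 3.14 / 3.2 * 100 = 98.1%

98.1


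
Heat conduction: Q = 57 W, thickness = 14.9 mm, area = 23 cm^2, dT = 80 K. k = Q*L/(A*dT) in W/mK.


k = 57*14.9/1000/(23/10000*80) = 4.62 W/mK

4.62


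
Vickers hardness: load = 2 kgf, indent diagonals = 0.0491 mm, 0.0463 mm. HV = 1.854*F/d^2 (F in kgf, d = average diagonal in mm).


d_avg = (0.0491+0.0463)/2 = 0.0477 mm
HV = 1.854*2/0.0477^2 = 1630

1630


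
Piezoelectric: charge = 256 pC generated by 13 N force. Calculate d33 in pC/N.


d33 = 256 / 13 = 19.7 pC/N

19.7


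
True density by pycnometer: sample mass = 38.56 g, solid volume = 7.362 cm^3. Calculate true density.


TD = 38.56 / 7.362 = 5.238 g/cm^3

5.238


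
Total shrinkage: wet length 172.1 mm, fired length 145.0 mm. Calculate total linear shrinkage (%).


TS = (172.1 - 145.0) / 172.1 * 100 = 15.75%

15.75


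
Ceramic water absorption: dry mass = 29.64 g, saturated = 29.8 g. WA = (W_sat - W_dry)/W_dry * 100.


WA = (29.8 - 29.64) / 29.64 * 100 = 0.54%

0.54


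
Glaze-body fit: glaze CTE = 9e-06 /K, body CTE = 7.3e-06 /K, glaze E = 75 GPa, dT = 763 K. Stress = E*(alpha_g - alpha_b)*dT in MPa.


Stress = 75*1000*(9e-06 - 7.3e-06)*763 = 97.3 MPa

97.3


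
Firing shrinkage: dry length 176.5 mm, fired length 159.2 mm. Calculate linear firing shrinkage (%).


FS = (176.5 - 159.2) / 176.5 * 100 = 9.8%

9.8


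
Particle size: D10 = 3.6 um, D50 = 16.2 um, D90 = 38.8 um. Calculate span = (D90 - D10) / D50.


Span = (38.8 - 3.6) / 16.2 = 35.2 / 16.2 = 2.173

2.173


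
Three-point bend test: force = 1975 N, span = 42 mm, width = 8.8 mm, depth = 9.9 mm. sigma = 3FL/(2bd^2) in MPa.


sigma = 3*1975*42/(2*8.8*9.9^2) = 144.3 MPa

144.3


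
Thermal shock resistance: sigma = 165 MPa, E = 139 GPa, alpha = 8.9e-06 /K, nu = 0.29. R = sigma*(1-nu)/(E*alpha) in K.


R = 165*(1-0.29)/(139*1000*8.9e-06) = 95 K

95


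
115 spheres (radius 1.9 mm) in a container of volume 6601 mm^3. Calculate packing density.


V_sphere = 4/3*pi*1.9^3 = 28.7309 mm^3
Total V = 115*28.7309 = 3304.0535 mm^3
PD = 3304.0535 / 6601 = 0.501

0.501


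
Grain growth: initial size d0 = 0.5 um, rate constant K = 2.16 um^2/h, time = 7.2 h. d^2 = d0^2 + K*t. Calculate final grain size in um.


d^2 = 0.5^2 + 2.16*7.2 = 15.802
d = sqrt(15.802) = 3.98 um

3.98


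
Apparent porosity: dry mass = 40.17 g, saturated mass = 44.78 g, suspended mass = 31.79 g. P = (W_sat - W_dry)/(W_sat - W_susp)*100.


P = (44.78 - 40.17) / (44.78 - 31.79) * 100 = 4.61 / 12.99 * 100 = 35.5%

35.5


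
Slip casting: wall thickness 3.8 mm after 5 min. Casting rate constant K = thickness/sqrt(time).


K = 3.8 / sqrt(5) = 3.8 / 2.2361 = 1.699 mm/min^0.5

1.699


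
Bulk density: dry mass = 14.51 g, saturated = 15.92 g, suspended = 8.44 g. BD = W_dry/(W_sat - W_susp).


BD = 14.51 / (15.92 - 8.44) = 14.51 / 7.48 = 1.94 g/cm^3

1.94


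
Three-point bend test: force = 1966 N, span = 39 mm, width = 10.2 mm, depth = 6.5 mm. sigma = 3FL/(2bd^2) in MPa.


sigma = 3*1966*39/(2*10.2*6.5^2) = 266.9 MPa

266.9


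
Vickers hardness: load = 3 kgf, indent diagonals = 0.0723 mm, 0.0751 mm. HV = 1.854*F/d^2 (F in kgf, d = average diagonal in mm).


d_avg = (0.0723+0.0751)/2 = 0.0737 mm
HV = 1.854*3/0.0737^2 = 1024

1024


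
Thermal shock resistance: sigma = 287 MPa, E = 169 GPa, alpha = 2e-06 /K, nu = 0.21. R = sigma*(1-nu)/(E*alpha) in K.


R = 287*(1-0.21)/(169*1000*2e-06) = 671 K

671


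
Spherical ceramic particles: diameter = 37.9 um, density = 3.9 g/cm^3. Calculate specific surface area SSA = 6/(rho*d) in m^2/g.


SSA = 6 / (3.9 * 37.9) = 0.041 m^2/g

0.041


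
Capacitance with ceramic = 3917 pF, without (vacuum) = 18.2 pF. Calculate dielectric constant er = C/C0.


er = 3917 / 18.2 = 215.22

215.22


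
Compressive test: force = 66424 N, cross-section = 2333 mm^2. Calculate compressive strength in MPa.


CS = 66424 / 2333 = 28.5 MPa

28.5


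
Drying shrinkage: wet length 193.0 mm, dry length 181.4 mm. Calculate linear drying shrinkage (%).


DS = (193.0 - 181.4) / 193.0 * 100 = 6.01%

6.01


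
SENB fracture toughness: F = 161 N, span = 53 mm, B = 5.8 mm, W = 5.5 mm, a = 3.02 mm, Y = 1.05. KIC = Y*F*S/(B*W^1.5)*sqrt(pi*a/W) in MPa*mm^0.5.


KIC = 1.05*161*53/(5.8*5.5^1.5)*sqrt(pi*3.02/5.5) = 157.3

157.3


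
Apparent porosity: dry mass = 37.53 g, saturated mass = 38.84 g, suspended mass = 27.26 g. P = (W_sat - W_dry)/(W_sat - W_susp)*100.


P = (38.84 - 37.53) / (38.84 - 27.26) * 100 = 1.31 / 11.58 * 100 = 11.3%

11.3


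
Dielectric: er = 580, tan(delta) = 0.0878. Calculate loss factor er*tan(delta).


Loss = 580 * 0.0878 = 50.924

50.924


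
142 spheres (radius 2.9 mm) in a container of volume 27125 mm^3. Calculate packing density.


V_sphere = 4/3*pi*2.9^3 = 102.1604 mm^3
Total V = 142*102.1604 = 14506.7768 mm^3
PD = 14506.7768 / 27125 = 0.535

0.535


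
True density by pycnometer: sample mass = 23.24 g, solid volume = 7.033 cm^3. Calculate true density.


TD = 23.24 / 7.033 = 3.304 g/cm^3

3.304


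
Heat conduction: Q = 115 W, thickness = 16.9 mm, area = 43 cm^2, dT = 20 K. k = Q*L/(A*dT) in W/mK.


k = 115*16.9/1000/(43/10000*20) = 22.6 W/mK

22.6


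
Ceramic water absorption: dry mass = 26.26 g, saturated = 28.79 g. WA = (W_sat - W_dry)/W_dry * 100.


WA = (28.79 - 26.26) / 26.26 * 100 = 9.63%

9.63


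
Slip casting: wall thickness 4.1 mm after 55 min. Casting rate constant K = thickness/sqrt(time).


K = 4.1 / sqrt(55) = 4.1 / 7.4162 = 0.553 mm/min^0.5

0.553


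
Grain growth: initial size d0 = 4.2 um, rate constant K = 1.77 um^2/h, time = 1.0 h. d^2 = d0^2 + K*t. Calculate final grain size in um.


d^2 = 4.2^2 + 1.77*1.0 = 19.41
d = sqrt(19.41) = 4.41 um

4.41


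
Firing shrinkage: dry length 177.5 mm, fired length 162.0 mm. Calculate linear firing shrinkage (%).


FS = (177.5 - 162.0) / 177.5 * 100 = 8.73%

8.73


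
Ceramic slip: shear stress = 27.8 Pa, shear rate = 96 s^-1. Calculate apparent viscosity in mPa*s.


eta = tau/gamma * 1000 = 27.8/96 * 1000 = 289.6 mPa*s

289.6


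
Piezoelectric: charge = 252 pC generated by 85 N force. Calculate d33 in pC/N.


d33 = 252 / 85 = 3.0 pC/N

3.0


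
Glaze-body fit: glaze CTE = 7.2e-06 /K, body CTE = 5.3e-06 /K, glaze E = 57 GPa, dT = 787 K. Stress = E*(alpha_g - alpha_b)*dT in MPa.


Stress = 57*1000*(7.2e-06 - 5.3e-06)*787 = 85.2 MPa

85.2


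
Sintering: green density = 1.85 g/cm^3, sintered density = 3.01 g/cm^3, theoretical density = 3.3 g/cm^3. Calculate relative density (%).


Relative = 3.01 / 3.3 * 100 = 91.2%

91.2


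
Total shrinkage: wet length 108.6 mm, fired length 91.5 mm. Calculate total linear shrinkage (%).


TS = (108.6 - 91.5) / 108.6 * 100 = 15.75%

15.75


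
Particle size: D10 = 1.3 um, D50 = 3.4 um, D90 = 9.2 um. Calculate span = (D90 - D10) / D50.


Span = (9.2 - 1.3) / 3.4 = 7.9 / 3.4 = 2.324

2.324


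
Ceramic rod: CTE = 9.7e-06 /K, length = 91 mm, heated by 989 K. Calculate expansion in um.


dL = 9.7e-06 * 91 * 989 * 1000 = 872.99 um

872.99


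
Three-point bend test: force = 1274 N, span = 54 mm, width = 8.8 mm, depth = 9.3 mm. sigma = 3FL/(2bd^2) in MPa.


sigma = 3*1274*54/(2*8.8*9.3^2) = 135.6 MPa

135.6


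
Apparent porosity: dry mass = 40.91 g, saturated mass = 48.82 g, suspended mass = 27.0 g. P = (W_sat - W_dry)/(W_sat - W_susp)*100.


P = (48.82 - 40.91) / (48.82 - 27.0) * 100 = 7.91 / 21.82 * 100 = 36.3%

36.3


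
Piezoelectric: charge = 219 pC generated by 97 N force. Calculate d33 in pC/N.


d33 = 219 / 97 = 2.3 pC/N

2.3


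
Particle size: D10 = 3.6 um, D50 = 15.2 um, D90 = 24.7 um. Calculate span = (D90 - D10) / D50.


Span = (24.7 - 3.6) / 15.2 = 21.1 / 15.2 = 1.388

1.388


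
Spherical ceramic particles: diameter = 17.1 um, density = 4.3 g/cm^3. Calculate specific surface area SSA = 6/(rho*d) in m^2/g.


SSA = 6 / (4.3 * 17.1) = 0.082 m^2/g

0.082


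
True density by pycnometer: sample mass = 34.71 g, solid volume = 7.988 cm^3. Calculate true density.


TD = 34.71 / 7.988 = 4.345 g/cm^3

4.345


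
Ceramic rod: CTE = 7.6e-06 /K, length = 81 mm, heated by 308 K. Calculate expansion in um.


dL = 7.6e-06 * 81 * 308 * 1000 = 189.605 um

189.605


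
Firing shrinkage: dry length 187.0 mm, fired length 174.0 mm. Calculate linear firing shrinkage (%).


FS = (187.0 - 174.0) / 187.0 * 100 = 6.95%

6.95


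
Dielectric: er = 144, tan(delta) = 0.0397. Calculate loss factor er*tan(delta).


Loss = 144 * 0.0397 = 5.717

5.717


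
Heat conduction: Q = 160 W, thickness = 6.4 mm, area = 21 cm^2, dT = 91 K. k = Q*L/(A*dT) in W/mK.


k = 160*6.4/1000/(21/10000*91) = 5.36 W/mK

5.36


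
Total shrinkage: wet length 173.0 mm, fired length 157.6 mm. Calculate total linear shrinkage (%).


TS = (173.0 - 157.6) / 173.0 * 100 = 8.9%

8.9


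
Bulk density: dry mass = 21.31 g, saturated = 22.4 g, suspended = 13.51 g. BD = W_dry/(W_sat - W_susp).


BD = 21.31 / (22.4 - 13.51) = 21.31 / 8.89 = 2.397 g/cm^3

2.397


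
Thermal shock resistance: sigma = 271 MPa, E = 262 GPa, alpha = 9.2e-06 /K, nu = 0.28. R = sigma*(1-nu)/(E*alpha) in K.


R = 271*(1-0.28)/(262*1000*9.2e-06) = 81 K

81


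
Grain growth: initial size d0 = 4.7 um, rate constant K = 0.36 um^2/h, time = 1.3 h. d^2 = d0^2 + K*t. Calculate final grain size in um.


d^2 = 4.7^2 + 0.36*1.3 = 22.558
d = sqrt(22.558) = 4.75 um

4.75


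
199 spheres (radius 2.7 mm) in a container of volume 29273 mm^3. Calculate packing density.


V_sphere = 4/3*pi*2.7^3 = 82.448 mm^3
Total V = 199*82.448 = 16407.152 mm^3
PD = 16407.152 / 29273 = 0.56

0.56


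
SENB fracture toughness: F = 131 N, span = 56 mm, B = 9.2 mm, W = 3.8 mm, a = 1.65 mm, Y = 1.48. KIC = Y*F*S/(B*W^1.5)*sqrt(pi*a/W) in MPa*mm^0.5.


KIC = 1.48*131*56/(9.2*3.8^1.5)*sqrt(pi*1.65/3.8) = 186.07

186.07


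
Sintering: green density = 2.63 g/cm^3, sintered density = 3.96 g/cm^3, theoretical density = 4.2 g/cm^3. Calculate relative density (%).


Relative = 3.96 / 4.2 * 100 = 94.3%

94.3


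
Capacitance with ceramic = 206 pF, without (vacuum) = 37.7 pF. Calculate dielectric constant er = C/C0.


er = 206 / 37.7 = 5.46

5.46


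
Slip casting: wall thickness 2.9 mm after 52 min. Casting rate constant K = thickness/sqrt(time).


K = 2.9 / sqrt(52) = 2.9 / 7.2111 = 0.402 mm/min^0.5

0.402


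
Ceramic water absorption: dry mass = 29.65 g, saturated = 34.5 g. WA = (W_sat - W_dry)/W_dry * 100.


WA = (34.5 - 29.65) / 29.65 * 100 = 16.36%

16.36


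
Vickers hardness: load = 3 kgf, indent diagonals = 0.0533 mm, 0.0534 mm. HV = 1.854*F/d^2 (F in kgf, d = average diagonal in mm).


d_avg = (0.0533+0.0534)/2 = 0.05335 mm
HV = 1.854*3/0.05335^2 = 1954

1954


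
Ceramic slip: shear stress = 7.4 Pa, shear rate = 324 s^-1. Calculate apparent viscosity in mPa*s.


eta = tau/gamma * 1000 = 7.4/324 * 1000 = 22.8 mPa*s

22.8


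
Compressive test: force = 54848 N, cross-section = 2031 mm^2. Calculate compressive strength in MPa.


CS = 54848 / 2031 = 27.0 MPa

27.0


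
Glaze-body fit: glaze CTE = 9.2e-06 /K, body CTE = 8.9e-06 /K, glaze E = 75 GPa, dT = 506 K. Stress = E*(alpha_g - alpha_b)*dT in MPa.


Stress = 75*1000*(9.2e-06 - 8.9e-06)*506 = 11.4 MPa

11.4


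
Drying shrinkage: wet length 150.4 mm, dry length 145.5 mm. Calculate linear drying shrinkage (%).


DS = (150.4 - 145.5) / 150.4 * 100 = 3.26%

3.26


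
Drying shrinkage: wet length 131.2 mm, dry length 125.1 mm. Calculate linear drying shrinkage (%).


DS = (131.2 - 125.1) / 131.2 * 100 = 4.65%

4.65


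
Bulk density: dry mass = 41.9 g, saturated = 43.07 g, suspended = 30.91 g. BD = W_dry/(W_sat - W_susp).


BD = 41.9 / (43.07 - 30.91) = 41.9 / 12.16 = 3.446 g/cm^3

3.446


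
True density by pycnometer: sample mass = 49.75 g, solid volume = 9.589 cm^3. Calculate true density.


TD = 49.75 / 9.589 = 5.188 g/cm^3

5.188


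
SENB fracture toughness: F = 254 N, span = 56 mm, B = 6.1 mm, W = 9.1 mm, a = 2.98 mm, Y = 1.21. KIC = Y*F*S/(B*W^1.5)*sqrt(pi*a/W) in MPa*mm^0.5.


KIC = 1.21*254*56/(6.1*9.1^1.5)*sqrt(pi*2.98/9.1) = 104.25

104.25


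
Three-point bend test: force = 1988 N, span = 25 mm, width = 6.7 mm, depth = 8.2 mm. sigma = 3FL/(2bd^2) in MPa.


sigma = 3*1988*25/(2*6.7*8.2^2) = 165.5 MPa

165.5


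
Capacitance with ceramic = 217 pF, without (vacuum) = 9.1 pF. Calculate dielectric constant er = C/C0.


er = 217 / 9.1 = 23.85

23.85


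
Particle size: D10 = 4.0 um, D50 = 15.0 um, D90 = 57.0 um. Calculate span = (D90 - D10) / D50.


Span = (57.0 - 4.0) / 15.0 = 53.0 / 15.0 = 3.533

3.533


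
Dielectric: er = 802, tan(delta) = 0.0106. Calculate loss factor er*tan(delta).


Loss = 802 * 0.0106 = 8.501

8.501


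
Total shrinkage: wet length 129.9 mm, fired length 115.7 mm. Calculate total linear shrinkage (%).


TS = (129.9 - 115.7) / 129.9 * 100 = 10.93%

10.93


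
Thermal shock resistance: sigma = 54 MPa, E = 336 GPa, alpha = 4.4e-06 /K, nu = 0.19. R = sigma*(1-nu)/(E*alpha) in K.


R = 54*(1-0.19)/(336*1000*4.4e-06) = 30 K

30


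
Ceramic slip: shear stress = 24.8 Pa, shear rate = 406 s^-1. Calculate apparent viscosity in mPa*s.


eta = tau/gamma * 1000 = 24.8/406 * 1000 = 61.1 mPa*s

61.1


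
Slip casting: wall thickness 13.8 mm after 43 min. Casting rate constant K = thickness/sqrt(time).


K = 13.8 / sqrt(43) = 13.8 / 6.5574 = 2.104 mm/min^0.5

2.104


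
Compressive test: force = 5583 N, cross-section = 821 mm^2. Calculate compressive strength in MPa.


CS = 5583 / 821 = 6.8 MPa

6.8


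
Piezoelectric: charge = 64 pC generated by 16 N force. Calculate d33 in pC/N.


d33 = 64 / 16 = 4.0 pC/N

4.0


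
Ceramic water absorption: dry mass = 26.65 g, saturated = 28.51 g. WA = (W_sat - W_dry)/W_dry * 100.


WA = (28.51 - 26.65) / 26.65 * 100 = 6.98%

6.98


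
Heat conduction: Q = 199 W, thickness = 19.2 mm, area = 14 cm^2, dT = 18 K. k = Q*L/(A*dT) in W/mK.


k = 199*19.2/1000/(14/10000*18) = 151.62 W/mK

151.62


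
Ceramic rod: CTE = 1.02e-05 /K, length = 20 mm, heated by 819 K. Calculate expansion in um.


dL = 1.02e-05 * 20 * 819 * 1000 = 167.076 um

167.076


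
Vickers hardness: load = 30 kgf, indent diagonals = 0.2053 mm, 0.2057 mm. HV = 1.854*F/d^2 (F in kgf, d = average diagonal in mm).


d_avg = (0.2053+0.2057)/2 = 0.2055 mm
HV = 1.854*30/0.2055^2 = 1317

1317


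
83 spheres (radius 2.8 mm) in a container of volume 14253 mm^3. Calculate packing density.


V_sphere = 4/3*pi*2.8^3 = 91.9523 mm^3
Total V = 83*91.9523 = 7632.0409 mm^3
PD = 7632.0409 / 14253 = 0.535

0.535


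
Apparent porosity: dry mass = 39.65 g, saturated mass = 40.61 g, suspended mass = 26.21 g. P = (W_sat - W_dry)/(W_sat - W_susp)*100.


P = (40.61 - 39.65) / (40.61 - 26.21) * 100 = 0.96 / 14.4 * 100 = 6.7%

6.7


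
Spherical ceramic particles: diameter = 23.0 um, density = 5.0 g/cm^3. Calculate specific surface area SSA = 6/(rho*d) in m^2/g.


SSA = 6 / (5.0 * 23.0) = 0.052 m^2/g

0.052


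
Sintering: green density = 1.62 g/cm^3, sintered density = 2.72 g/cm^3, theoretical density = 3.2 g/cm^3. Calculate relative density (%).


Relative = 2.72 / 3.2 * 100 = 85.0%

85.0


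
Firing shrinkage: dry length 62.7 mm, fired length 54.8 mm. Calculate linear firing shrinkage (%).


FS = (62.7 - 54.8) / 62.7 * 100 = 12.6%

12.6


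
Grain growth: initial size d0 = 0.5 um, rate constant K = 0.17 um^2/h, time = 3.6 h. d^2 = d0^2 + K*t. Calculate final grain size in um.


d^2 = 0.5^2 + 0.17*3.6 = 0.862
d = sqrt(0.862) = 0.93 um

0.93


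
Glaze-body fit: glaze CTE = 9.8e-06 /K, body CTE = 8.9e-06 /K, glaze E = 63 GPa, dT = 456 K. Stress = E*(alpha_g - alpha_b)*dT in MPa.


Stress = 63*1000*(9.8e-06 - 8.9e-06)*456 = 25.9 MPa

25.9


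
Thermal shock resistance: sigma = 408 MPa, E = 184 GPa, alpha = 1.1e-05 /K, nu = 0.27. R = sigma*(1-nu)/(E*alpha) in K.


R = 408*(1-0.27)/(184*1000*1.1e-05) = 147 K

147


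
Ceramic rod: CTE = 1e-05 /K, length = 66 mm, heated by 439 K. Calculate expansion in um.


dL = 1e-05 * 66 * 439 * 1000 = 289.74 um

289.74


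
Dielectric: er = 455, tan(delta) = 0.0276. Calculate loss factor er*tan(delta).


Loss = 455 * 0.0276 = 12.558

12.558


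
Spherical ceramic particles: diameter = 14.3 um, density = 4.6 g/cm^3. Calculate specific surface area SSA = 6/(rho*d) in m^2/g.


SSA = 6 / (4.6 * 14.3) = 0.091 m^2/g

0.091


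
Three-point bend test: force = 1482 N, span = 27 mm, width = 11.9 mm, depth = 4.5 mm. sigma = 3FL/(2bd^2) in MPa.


sigma = 3*1482*27/(2*11.9*4.5^2) = 249.1 MPa

249.1


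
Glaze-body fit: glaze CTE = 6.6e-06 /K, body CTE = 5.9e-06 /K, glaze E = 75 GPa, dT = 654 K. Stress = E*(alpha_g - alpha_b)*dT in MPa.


Stress = 75*1000*(6.6e-06 - 5.9e-06)*654 = 34.3 MPa

34.3


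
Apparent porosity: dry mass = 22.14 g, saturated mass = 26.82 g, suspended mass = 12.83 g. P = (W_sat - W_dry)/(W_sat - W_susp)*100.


P = (26.82 - 22.14) / (26.82 - 12.83) * 100 = 4.68 / 13.99 * 100 = 33.5%

33.5


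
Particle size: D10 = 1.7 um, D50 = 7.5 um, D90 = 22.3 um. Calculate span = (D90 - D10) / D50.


Span = (22.3 - 1.7) / 7.5 = 20.6 / 7.5 = 2.747

2.747


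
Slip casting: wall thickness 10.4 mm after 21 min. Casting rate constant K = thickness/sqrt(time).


K = 10.4 / sqrt(21) = 10.4 / 4.5826 = 2.269 mm/min^0.5

2.269


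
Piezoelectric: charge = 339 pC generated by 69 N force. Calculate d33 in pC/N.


d33 = 339 / 69 = 4.9 pC/N

4.9


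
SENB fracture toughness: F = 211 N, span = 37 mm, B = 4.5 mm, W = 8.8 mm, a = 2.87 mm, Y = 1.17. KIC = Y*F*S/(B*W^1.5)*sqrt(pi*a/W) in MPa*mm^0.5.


KIC = 1.17*211*37/(4.5*8.8^1.5)*sqrt(pi*2.87/8.8) = 78.71

78.71


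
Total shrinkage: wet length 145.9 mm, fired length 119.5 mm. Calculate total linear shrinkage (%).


TS = (145.9 - 119.5) / 145.9 * 100 = 18.09%

18.09


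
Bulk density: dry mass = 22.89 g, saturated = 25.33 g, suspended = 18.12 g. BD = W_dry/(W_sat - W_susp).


BD = 22.89 / (25.33 - 18.12) = 22.89 / 7.21 = 3.175 g/cm^3

3.175


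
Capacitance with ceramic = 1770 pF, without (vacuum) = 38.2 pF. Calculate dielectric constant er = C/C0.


er = 1770 / 38.2 = 46.34

46.34


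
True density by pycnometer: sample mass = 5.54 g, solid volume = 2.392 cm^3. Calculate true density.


TD = 5.54 / 2.392 = 2.316 g/cm^3

2.316


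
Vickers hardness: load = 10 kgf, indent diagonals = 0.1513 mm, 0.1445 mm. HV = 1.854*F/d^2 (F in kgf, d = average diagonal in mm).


d_avg = (0.1513+0.1445)/2 = 0.1479 mm
HV = 1.854*10/0.1479^2 = 848

848


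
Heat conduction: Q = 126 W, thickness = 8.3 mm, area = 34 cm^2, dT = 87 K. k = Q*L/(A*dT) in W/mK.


k = 126*8.3/1000/(34/10000*87) = 3.54 W/mK

3.54


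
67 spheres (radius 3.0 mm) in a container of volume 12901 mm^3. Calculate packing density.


V_sphere = 4/3*pi*3.0^3 = 113.0973 mm^3
Total V = 67*113.0973 = 7577.5191 mm^3
PD = 7577.5191 / 12901 = 0.587

0.587


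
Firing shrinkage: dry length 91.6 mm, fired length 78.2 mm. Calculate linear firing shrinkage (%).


FS = (91.6 - 78.2) / 91.6 * 100 = 14.63%

14.63


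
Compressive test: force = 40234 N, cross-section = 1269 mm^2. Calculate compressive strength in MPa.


CS = 40234 / 1269 = 31.7 MPa

31.7


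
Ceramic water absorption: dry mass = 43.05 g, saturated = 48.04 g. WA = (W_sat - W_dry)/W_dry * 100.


WA = (48.04 - 43.05) / 43.05 * 100 = 11.59%

11.59


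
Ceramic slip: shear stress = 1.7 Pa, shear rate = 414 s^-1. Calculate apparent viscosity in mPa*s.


eta = tau/gamma * 1000 = 1.7/414 * 1000 = 4.1 mPa*s

4.1


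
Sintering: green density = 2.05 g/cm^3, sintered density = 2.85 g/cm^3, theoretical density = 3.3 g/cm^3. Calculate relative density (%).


Relative = 2.85 / 3.3 * 100 = 86.4%

86.4
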